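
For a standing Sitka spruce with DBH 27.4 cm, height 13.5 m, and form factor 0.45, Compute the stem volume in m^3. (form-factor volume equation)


Formula: V = pi * (DBH/200)^2 * H * ff
Radius = DBH/200 = 27.4/200 = 0.137 m
Radius^2 = 0.137^2 = 0.018769 m^2
V = pi * 0.018769 * 13.5 * 0.45
V = 0.358 m^3

0.358


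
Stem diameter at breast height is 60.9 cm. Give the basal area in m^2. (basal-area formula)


Formula: BA = pi * (DBH/2)^2 / 10000  (cm^2 to m^2)
Radius = DBH/2 = 60.9/2 = 30.45 cm
BA = pi * 30.45^2 / 10000
   = 2912.8926 cm^2 / 10000
   = 0.2913 m^2

0.2913


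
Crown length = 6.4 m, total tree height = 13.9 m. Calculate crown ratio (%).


Formula: Crown Ratio = (Crown Length / Total Height) * 100
CR = (6.4 m / 13.9 m) * 100
CR = 0.4604 * 100 = 46.0%

46.0


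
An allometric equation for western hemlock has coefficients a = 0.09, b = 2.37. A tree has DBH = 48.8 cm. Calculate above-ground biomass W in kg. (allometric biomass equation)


Formula: W = a * DBH^b  (allometric power law)
DBH^b = 48.8^2.37 = 10035.8689
W = 0.09 * 10035.8689 = 903.2 kg

903.2


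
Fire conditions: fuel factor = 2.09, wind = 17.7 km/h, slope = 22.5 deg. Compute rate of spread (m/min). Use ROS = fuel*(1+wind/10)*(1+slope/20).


Formula: ROS = fuel * (1 + wind/10) * (1 + slope/20)
Wind factor = 1 + 17.7/10 = 2.77
Slope factor = 1 + 22.5/20 = 2.125
ROS = 2.09 * 2.77 * 2.125 = 12.3 m/min

12.3


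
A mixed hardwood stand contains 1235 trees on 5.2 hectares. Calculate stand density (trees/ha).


Formula: Stand Density = N_trees / Area_ha
Density = 1235 trees / 5.2 ha
Density = 238 trees/ha

238


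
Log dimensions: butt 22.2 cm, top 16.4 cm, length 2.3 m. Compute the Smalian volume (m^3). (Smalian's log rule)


Smalian: V = (A1 + A2)/2 * L,  A = pi*(D/200)^2
A1 = pi*(22.2/200)^2 = 0.038708 m^2
A2 = pi*(16.4/200)^2 = 0.021124 m^2
V = (0.038708+0.021124)/2*2.3 = 0.0688 m^3

0.0688


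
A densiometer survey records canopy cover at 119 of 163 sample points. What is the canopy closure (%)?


Formula: Canopy closure = covered points / total points * 100
Closure = 119 / 163 * 100
Closure = 0.7301 * 100 = 73.0%

73.0


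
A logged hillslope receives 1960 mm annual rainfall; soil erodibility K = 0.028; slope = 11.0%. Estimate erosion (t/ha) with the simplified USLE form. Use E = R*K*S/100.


Formula: E = R * K * S / 100  (simplified USLE)
R * K = 1960 * 0.028 = 54.88
E = 54.88 * 11.0 / 100 = 6.04 t/ha

6.04


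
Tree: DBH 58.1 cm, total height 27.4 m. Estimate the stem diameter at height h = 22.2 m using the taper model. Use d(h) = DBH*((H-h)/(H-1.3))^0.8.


Taper: d(h) = DBH * ((H - h) / (H - 1.3))^0.8
Numerator = H - h = 27.4 - 22.2 = 5.2 m
Denominator = H - 1.3 = 27.4 - 1.3 = 26.1 m
Ratio = 5.2 / 26.1 = 0.19923
d = 58.1 * 0.19923^0.8 = 16.0 cm

16.0


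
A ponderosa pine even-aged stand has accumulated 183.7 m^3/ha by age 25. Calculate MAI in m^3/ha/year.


Formula: MAI = Total Volume / Stand Age
MAI = 183.7 m^3/ha / 25 years
MAI = 7.35 m^3/ha/year

7.35


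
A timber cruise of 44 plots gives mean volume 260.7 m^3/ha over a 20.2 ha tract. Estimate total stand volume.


Formula: Total Volume = Mean Volume per ha * Total Area
Total Volume = 260.7 m^3/ha * 20.2 ha
Total Volume = 5266 m^3

5266


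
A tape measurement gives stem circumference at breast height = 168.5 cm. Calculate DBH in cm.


Formula: DBH = C / pi
DBH = 168.5 / pi
pi = 3.14159...
DBH = 53.6 cm

53.6


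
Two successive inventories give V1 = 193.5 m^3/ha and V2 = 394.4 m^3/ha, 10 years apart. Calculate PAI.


Formula: PAI = (V_T2 - V_T1) / (T2 - T1)
Volume increment = 394.4 - 193.5 = 200.9 m^3/ha
PAI = 200.9 / 10 = 20.09 m^3/ha/year

20.09


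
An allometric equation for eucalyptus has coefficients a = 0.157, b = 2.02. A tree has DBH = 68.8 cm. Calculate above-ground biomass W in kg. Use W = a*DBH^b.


Formula: W = a * DBH^b  (allometric power law)
DBH^b = 68.8^2.02 = 5151.44
W = 0.157 * 5151.44 = 808.8 kg

808.8


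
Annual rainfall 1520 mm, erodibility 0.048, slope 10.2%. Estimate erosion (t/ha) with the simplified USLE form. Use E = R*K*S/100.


Formula: E = R * K * S / 100  (simplified USLE)
R * K = 1520 * 0.048 = 72.96
E = 72.96 * 10.2 / 100 = 7.44 t/ha

7.44


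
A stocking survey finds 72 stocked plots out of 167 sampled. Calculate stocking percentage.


Formula: Stocking % = stocked plots / total plots * 100
Stocking = 72 / 167 * 100
Stocking = 0.4311 * 100 = 43.1%

43.1


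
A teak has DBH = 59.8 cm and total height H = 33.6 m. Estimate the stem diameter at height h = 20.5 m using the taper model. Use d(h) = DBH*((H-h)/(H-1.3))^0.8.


Taper: d(h) = DBH * ((H - h) / (H - 1.3))^0.8
Numerator = H - h = 33.6 - 20.5 = 13.1 m
Denominator = H - 1.3 = 33.6 - 1.3 = 32.3 m
Ratio = 13.1 / 32.3 = 0.40557
d = 59.8 * 0.40557^0.8 = 29.1 cm

29.1


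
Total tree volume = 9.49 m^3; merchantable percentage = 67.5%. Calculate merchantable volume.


Formula: MV = V_total * (merchantable_pct / 100)
Merchantable fraction = 67.5% / 100 = 0.675
MV = 9.49 m^3 * 0.675 = 6.406 m^3

6.406


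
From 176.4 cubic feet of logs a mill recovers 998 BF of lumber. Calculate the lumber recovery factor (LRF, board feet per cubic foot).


Formula: LRF = Lumber Output (BF) / Log Input (ft^3)
LRF = 998 BF / 176.4 ft^3
LRF = 5.66 BF/ft^3

5.66


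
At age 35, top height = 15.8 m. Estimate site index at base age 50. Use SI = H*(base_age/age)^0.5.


Formula: SI = H_dom * (base_age / age)^0.5
Age ratio = 50 / 35 = 1.42857
sqrt(age_ratio) = 1.19523
SI = 15.8 * 1.19523 = 18.9 m

18.9


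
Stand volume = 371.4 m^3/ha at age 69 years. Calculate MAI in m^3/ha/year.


Formula: MAI = Total Volume / Stand Age
MAI = 371.4 m^3/ha / 69 years
MAI = 5.38 m^3/ha/year

5.38


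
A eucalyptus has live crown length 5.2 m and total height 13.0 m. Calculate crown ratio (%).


Formula: Crown Ratio = (Crown Length / Total Height) * 100
CR = (5.2 m / 13.0 m) * 100
CR = 0.4 * 100 = 40.0%

40.0


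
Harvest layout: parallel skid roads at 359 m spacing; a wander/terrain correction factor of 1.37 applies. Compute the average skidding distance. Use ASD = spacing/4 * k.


Formula: ASD = (spacing / 4) * correction
Uncorrected distance = spacing / 4 = 359 / 4 = 89.75 m
ASD = 89.75 * 1.37 = 123 m

123


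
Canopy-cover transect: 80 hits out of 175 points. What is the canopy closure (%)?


Formula: Canopy closure = covered points / total points * 100
Closure = 80 / 175 * 100
Closure = 0.4571 * 100 = 45.7%

45.7


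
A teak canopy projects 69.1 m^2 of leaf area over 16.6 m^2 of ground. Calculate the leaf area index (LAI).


Formula: LAI = total leaf area / ground area  (dimensionless)
LAI = 69.1 m^2 / 16.6 m^2
LAI = 4.16

4.16


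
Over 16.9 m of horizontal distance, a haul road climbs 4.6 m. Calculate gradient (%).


Formula: Gradient = rise / run * 100
Gradient = 4.6 / 16.9 * 100 = 27.2%

27.2


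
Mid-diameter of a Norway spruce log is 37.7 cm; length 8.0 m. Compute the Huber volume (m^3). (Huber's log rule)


Huber: V = Am * L,  Am = pi*(Dm/200)^2
Am = pi*(37.7/200)^2 = 0.111628 m^2
V = 0.111628*8.0 = 0.893 m^3

0.893


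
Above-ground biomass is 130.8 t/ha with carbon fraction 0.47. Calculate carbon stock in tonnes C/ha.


Formula: Carbon Stock = Biomass * Carbon Fraction
C = 130.8 t/ha * 0.47
C = 61.5 t C/ha

61.5


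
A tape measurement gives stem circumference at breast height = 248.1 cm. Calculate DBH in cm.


Formula: DBH = C / pi
DBH = 248.1 / pi
pi = 3.14159...
DBH = 79.0 cm

79.0


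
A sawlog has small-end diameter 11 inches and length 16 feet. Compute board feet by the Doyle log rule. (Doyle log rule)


Doyle: BF = (D - 4)^2 * L / 16
Adjusted diameter = 11 - 4 = 7 in
(D-4)^2 = 7^2 = 49
BF = 49 * 16 / 16 = 49 BF

49


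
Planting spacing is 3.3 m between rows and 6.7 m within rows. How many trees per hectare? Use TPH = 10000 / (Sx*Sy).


Formula: TPH = 10000 m^2/ha / (spacing_x * spacing_y)
Area per tree = 3.3 m * 6.7 m = 22.11 m^2
TPH = 10000 / 22.11 = 452 trees/ha

452


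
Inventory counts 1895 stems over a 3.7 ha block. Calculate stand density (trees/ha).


Formula: Stand Density = N_trees / Area_ha
Density = 1895 trees / 3.7 ha
Density = 512 trees/ha

512


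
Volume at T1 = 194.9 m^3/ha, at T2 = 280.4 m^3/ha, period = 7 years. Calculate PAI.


Formula: PAI = (V_T2 - V_T1) / (T2 - T1)
Volume increment = 280.4 - 194.9 = 85.5 m^3/ha
PAI = 85.5 / 7 = 12.21 m^3/ha/year

12.21


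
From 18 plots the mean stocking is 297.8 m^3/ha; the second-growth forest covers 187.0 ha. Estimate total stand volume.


Formula: Total Volume = Mean Volume per ha * Total Area
Total Volume = 297.8 m^3/ha * 187.0 ha
Total Volume = 55689 m^3

55689


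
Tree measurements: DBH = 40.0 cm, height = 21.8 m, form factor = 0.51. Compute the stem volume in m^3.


Formula: V = pi * (DBH/200)^2 * H * ff
Radius = DBH/200 = 40.0/200 = 0.2 m
Radius^2 = 0.2^2 = 0.04 m^2
V = pi * 0.04 * 21.8 * 0.51
V = 1.397 m^3

1.397


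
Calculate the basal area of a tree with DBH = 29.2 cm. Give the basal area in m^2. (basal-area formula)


Formula: BA = pi * (DBH/2)^2 / 10000  (cm^2 to m^2)
Radius = DBH/2 = 29.2/2 = 14.6 cm
BA = pi * 14.6^2 / 10000
   = 669.6619 cm^2 / 10000
   = 0.067 m^2

0.067


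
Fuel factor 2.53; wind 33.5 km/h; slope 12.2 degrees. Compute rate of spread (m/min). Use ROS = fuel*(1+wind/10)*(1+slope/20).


Formula: ROS = fuel * (1 + wind/10) * (1 + slope/20)
Wind factor = 1 + 33.5/10 = 4.35
Slope factor = 1 + 12.2/20 = 1.61
ROS = 2.53 * 4.35 * 1.61 = 17.72 m/min

17.72


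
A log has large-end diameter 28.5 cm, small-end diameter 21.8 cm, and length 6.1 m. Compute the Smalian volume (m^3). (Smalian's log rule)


Smalian: V = (A1 + A2)/2 * L,  A = pi*(D/200)^2
A1 = pi*(28.5/200)^2 = 0.063794 m^2
A2 = pi*(21.8/200)^2 = 0.037325 m^2
V = (0.063794+0.037325)/2*6.1 = 0.3084 m^3

0.3084


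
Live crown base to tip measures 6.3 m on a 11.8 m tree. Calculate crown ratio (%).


Formula: Crown Ratio = (Crown Length / Total Height) * 100
CR = (6.3 m / 11.8 m) * 100
CR = 0.5339 * 100 = 53.4%

53.4


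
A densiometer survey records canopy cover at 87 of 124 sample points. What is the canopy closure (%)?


Formula: Canopy closure = covered points / total points * 100
Closure = 87 / 124 * 100
Closure = 0.7016 * 100 = 70.2%

70.2


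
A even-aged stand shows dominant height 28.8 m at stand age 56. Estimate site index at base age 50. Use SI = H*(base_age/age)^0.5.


Formula: SI = H_dom * (base_age / age)^0.5
Age ratio = 50 / 56 = 0.89286
sqrt(age_ratio) = 0.94491
SI = 28.8 * 0.94491 = 27.2 m

27.2


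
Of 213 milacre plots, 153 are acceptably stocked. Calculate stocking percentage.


Formula: Stocking % = stocked plots / total plots * 100
Stocking = 153 / 213 * 100
Stocking = 0.7183 * 100 = 71.8%

71.8


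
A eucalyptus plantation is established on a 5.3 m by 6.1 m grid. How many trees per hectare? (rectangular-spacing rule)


Formula: TPH = 10000 m^2/ha / (spacing_x * spacing_y)
Area per tree = 5.3 m * 6.1 m = 32.33 m^2
TPH = 10000 / 32.33 = 309 trees/ha

309


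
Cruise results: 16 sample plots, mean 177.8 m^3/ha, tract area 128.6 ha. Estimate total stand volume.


Formula: Total Volume = Mean Volume per ha * Total Area
Total Volume = 177.8 m^3/ha * 128.6 ha
Total Volume = 22865 m^3

22865


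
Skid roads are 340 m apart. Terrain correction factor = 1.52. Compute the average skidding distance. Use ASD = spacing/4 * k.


Formula: ASD = (spacing / 4) * correction
Uncorrected distance = spacing / 4 = 340 / 4 = 85 m
ASD = 85 * 1.52 = 129 m

129


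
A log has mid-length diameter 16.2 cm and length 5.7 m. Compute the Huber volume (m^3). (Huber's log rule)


Huber: V = Am * L,  Am = pi*(Dm/200)^2
Am = pi*(16.2/200)^2 = 0.020612 m^2
V = 0.020612*5.7 = 0.1175 m^3

0.1175


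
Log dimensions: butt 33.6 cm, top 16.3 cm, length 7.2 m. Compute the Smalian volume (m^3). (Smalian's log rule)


Smalian: V = (A1 + A2)/2 * L,  A = pi*(D/200)^2
A1 = pi*(33.6/200)^2 = 0.088668 m^2
A2 = pi*(16.3/200)^2 = 0.020867 m^2
V = (0.088668+0.020867)/2*7.2 = 0.3943 m^3

0.3943


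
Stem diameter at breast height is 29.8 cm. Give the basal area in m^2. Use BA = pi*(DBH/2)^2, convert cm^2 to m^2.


Formula: BA = pi * (DBH/2)^2 / 10000  (cm^2 to m^2)
Radius = DBH/2 = 29.8/2 = 14.9 cm
BA = pi * 14.9^2 / 10000
   = 697.465 cm^2 / 10000
   = 0.0697 m^2

0.0697


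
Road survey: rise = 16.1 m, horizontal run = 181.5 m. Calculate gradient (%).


Formula: Gradient = rise / run * 100
Gradient = 16.1 / 181.5 * 100 = 8.9%

8.9


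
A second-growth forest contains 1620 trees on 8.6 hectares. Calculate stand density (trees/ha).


Formula: Stand Density = N_trees / Area_ha
Density = 1620 trees / 8.6 ha
Density = 188 trees/ha

188


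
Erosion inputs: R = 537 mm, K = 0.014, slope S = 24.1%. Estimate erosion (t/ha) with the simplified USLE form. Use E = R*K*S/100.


Formula: E = R * K * S / 100  (simplified USLE)
R * K = 537 * 0.014 = 7.518
E = 7.518 * 24.1 / 100 = 1.81 t/ha

1.81


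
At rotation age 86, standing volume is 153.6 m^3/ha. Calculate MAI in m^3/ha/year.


Formula: MAI = Total Volume / Stand Age
MAI = 153.6 m^3/ha / 86 years
MAI = 1.79 m^3/ha/year

1.79


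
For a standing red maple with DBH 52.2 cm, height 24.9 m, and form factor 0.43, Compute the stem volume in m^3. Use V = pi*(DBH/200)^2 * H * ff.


Formula: V = pi * (DBH/200)^2 * H * ff
Radius = DBH/200 = 52.2/200 = 0.261 m
Radius^2 = 0.261^2 = 0.068121 m^2
V = pi * 0.068121 * 24.9 * 0.43
V = 2.291 m^3

2.291


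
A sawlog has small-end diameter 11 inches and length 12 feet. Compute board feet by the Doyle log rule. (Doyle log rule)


Doyle: BF = (D - 4)^2 * L / 16
Adjusted diameter = 11 - 4 = 7 in
(D-4)^2 = 7^2 = 49
BF = 49 * 12 / 16 = 37 BF

37


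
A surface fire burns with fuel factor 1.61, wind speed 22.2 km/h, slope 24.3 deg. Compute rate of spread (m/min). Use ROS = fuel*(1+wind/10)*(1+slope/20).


Formula: ROS = fuel * (1 + wind/10) * (1 + slope/20)
Wind factor = 1 + 22.2/10 = 3.22
Slope factor = 1 + 24.3/20 = 2.215
ROS = 1.61 * 3.22 * 2.215 = 11.48 m/min

11.48


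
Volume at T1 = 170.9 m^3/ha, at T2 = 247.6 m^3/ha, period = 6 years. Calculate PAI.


Formula: PAI = (V_T2 - V_T1) / (T2 - T1)
Volume increment = 247.6 - 170.9 = 76.7 m^3/ha
PAI = 76.7 / 6 = 12.78 m^3/ha/year

12.78


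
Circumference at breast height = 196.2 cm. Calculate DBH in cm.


Formula: DBH = C / pi
DBH = 196.2 / pi
pi = 3.14159...
DBH = 62.5 cm

62.5


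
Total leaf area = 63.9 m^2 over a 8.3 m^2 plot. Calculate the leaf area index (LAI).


Formula: LAI = total leaf area / ground area  (dimensionless)
LAI = 63.9 m^2 / 8.3 m^2
LAI = 7.7

7.7


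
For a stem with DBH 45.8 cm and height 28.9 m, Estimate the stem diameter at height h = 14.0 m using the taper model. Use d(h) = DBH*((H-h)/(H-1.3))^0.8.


Taper: d(h) = DBH * ((H - h) / (H - 1.3))^0.8
Numerator = H - h = 28.9 - 14.0 = 14.9 m
Denominator = H - 1.3 = 28.9 - 1.3 = 27.6 m
Ratio = 14.9 / 27.6 = 0.53986
d = 45.8 * 0.53986^0.8 = 28.0 cm

28.0


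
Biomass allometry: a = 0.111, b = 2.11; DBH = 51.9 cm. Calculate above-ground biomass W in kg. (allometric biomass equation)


Formula: W = a * DBH^b  (allometric power law)
DBH^b = 51.9^2.11 = 4159.136
W = 0.111 * 4159.136 = 461.7 kg

461.7


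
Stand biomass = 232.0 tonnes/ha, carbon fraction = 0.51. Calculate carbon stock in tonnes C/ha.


Formula: Carbon Stock = Biomass * Carbon Fraction
C = 232.0 t/ha * 0.51
C = 118.3 t C/ha

118.3


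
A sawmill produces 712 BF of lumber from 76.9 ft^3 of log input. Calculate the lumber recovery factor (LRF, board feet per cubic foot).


Formula: LRF = Lumber Output (BF) / Log Input (ft^3)
LRF = 712 BF / 76.9 ft^3
LRF = 9.26 BF/ft^3

9.26


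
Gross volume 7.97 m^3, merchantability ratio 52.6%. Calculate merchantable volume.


Formula: MV = V_total * (merchantable_pct / 100)
Merchantable fraction = 52.6% / 100 = 0.526
MV = 7.97 m^3 * 0.526 = 4.192 m^3

4.192


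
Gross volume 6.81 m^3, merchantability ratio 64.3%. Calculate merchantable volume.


Formula: MV = V_total * (merchantable_pct / 100)
Merchantable fraction = 64.3% / 100 = 0.643
MV = 6.81 m^3 * 0.643 = 4.379 m^3

4.379


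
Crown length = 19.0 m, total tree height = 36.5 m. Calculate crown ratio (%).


Formula: Crown Ratio = (Crown Length / Total Height) * 100
CR = (19.0 m / 36.5 m) * 100
CR = 0.5205 * 100 = 52.1%

52.1


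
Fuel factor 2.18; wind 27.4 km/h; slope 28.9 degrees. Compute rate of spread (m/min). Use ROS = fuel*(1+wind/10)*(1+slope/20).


Formula: ROS = fuel * (1 + wind/10) * (1 + slope/20)
Wind factor = 1 + 27.4/10 = 3.74
Slope factor = 1 + 28.9/20 = 2.445
ROS = 2.18 * 3.74 * 2.445 = 19.93 m/min

19.93


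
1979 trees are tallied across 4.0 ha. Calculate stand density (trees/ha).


Formula: Stand Density = N_trees / Area_ha
Density = 1979 trees / 4.0 ha
Density = 495 trees/ha

495


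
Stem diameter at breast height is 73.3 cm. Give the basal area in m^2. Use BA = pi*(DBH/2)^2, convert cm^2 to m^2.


Formula: BA = pi * (DBH/2)^2 / 10000  (cm^2 to m^2)
Radius = DBH/2 = 73.3/2 = 36.65 cm
BA = pi * 36.65^2 / 10000
   = 4219.8579 cm^2 / 10000
   = 0.422 m^2

0.422


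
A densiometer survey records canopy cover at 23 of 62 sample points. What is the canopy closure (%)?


Formula: Canopy closure = covered points / total points * 100
Closure = 23 / 62 * 100
Closure = 0.371 * 100 = 37.1%

37.1


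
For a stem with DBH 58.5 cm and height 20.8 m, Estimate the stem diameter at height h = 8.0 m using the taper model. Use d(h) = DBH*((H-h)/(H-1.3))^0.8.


Taper: d(h) = DBH * ((H - h) / (H - 1.3))^0.8
Numerator = H - h = 20.8 - 8.0 = 12.8 m
Denominator = H - 1.3 = 20.8 - 1.3 = 19.5 m
Ratio = 12.8 / 19.5 = 0.65641
d = 58.5 * 0.65641^0.8 = 41.8 cm

41.8


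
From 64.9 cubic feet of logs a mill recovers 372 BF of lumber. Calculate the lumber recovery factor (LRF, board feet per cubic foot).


Formula: LRF = Lumber Output (BF) / Log Input (ft^3)
LRF = 372 BF / 64.9 ft^3
LRF = 5.73 BF/ft^3

5.73


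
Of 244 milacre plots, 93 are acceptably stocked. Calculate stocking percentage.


Formula: Stocking % = stocked plots / total plots * 100
Stocking = 93 / 244 * 100
Stocking = 0.3811 * 100 = 38.1%

38.1


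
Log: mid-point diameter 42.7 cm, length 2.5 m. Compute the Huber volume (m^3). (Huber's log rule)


Huber: V = Am * L,  Am = pi*(Dm/200)^2
Am = pi*(42.7/200)^2 = 0.143201 m^2
V = 0.143201*2.5 = 0.358 m^3

0.358


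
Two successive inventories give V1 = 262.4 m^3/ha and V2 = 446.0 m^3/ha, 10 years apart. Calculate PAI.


Formula: PAI = (V_T2 - V_T1) / (T2 - T1)
Volume increment = 446.0 - 262.4 = 183.6 m^3/ha
PAI = 183.6 / 10 = 18.36 m^3/ha/year

18.36


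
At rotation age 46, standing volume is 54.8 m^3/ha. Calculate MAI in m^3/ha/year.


Formula: MAI = Total Volume / Stand Age
MAI = 54.8 m^3/ha / 46 years
MAI = 1.19 m^3/ha/year

1.19


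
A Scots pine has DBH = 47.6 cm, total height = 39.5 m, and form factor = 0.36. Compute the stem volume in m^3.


Formula: V = pi * (DBH/200)^2 * H * ff
Radius = DBH/200 = 47.6/200 = 0.238 m
Radius^2 = 0.238^2 = 0.056644 m^2
V = pi * 0.056644 * 39.5 * 0.36
V = 2.53 m^3

2.53


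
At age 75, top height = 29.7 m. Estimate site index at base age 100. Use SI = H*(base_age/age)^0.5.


Formula: SI = H_dom * (base_age / age)^0.5
Age ratio = 100 / 75 = 1.33333
sqrt(age_ratio) = 1.1547
SI = 29.7 * 1.1547 = 34.3 m

34.3


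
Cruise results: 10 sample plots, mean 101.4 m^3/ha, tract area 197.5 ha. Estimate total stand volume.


Formula: Total Volume = Mean Volume per ha * Total Area
Total Volume = 101.4 m^3/ha * 197.5 ha
Total Volume = 20027 m^3

20027


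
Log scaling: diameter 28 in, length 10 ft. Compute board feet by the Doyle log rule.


Doyle: BF = (D - 4)^2 * L / 16
Adjusted diameter = 28 - 4 = 24 in
(D-4)^2 = 24^2 = 576
BF = 576 * 10 / 16 = 360 BF

360


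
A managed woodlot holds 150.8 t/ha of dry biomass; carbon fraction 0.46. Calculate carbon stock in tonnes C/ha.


Formula: Carbon Stock = Biomass * Carbon Fraction
C = 150.8 t/ha * 0.46
C = 69.4 t C/ha

69.4


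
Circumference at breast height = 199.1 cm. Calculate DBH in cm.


Formula: DBH = C / pi
DBH = 199.1 / pi
pi = 3.14159...
DBH = 63.4 cm

63.4


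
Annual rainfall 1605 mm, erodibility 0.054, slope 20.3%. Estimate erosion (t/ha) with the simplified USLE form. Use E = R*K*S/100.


Formula: E = R * K * S / 100  (simplified USLE)
R * K = 1605 * 0.054 = 86.67
E = 86.67 * 20.3 / 100 = 17.59 t/ha

17.59


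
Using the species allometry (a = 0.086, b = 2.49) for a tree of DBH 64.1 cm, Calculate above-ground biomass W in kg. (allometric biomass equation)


Formula: W = a * DBH^b  (allometric power law)
DBH^b = 64.1^2.49 = 31555.6037
W = 0.086 * 31555.6037 = 2713.8 kg

2713.8


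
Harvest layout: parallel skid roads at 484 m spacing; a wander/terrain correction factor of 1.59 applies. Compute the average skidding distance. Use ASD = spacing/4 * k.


Formula: ASD = (spacing / 4) * correction
Uncorrected distance = spacing / 4 = 484 / 4 = 121 m
ASD = 121 * 1.59 = 192 m

192


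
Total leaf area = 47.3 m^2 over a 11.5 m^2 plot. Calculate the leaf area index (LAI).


Formula: LAI = total leaf area / ground area  (dimensionless)
LAI = 47.3 m^2 / 11.5 m^2
LAI = 4.11

4.11


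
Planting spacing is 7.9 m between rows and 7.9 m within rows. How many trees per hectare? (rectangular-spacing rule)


Formula: TPH = 10000 m^2/ha / (spacing_x * spacing_y)
Area per tree = 7.9 m * 7.9 m = 62.41 m^2
TPH = 10000 / 62.41 = 160 trees/ha

160


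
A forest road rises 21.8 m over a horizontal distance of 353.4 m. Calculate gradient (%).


Formula: Gradient = rise / run * 100
Gradient = 21.8 / 353.4 * 100 = 6.2%

6.2


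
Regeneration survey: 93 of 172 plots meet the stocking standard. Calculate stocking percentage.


Formula: Stocking % = stocked plots / total plots * 100
Stocking = 93 / 172 * 100
Stocking = 0.5407 * 100 = 54.1%

54.1


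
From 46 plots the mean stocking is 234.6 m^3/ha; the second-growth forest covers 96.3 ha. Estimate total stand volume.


Formula: Total Volume = Mean Volume per ha * Total Area
Total Volume = 234.6 m^3/ha * 96.3 ha
Total Volume = 22592 m^3

22592


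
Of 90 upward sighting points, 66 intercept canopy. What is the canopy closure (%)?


Formula: Canopy closure = covered points / total points * 100
Closure = 66 / 90 * 100
Closure = 0.7333 * 100 = 73.3%

73.3


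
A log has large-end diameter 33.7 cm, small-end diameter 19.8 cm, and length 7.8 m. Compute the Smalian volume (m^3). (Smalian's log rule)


Smalian: V = (A1 + A2)/2 * L,  A = pi*(D/200)^2
A1 = pi*(33.7/200)^2 = 0.089197 m^2
A2 = pi*(19.8/200)^2 = 0.030791 m^2
V = (0.089197+0.030791)/2*7.8 = 0.468 m^3

0.468


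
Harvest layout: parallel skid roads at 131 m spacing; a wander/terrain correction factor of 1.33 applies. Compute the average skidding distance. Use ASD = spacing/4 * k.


Formula: ASD = (spacing / 4) * correction
Uncorrected distance = spacing / 4 = 131 / 4 = 32.75 m
ASD = 32.75 * 1.33 = 44 m

44


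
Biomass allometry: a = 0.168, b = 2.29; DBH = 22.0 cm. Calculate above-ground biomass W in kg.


Formula: W = a * DBH^b  (allometric power law)
DBH^b = 22.0^2.29 = 1186.1727
W = 0.168 * 1186.1727 = 199.3 kg

199.3


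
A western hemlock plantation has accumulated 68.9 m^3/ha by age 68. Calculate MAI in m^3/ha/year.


Formula: MAI = Total Volume / Stand Age
MAI = 68.9 m^3/ha / 68 years
MAI = 1.01 m^3/ha/year

1.01


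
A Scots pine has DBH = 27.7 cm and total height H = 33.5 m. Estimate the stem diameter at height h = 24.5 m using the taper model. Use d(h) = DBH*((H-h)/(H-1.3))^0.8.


Taper: d(h) = DBH * ((H - h) / (H - 1.3))^0.8
Numerator = H - h = 33.5 - 24.5 = 9.0 m
Denominator = H - 1.3 = 33.5 - 1.3 = 32.2 m
Ratio = 9.0 / 32.2 = 0.2795
d = 27.7 * 0.2795^0.8 = 10.0 cm

10.0


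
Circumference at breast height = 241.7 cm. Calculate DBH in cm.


Formula: DBH = C / pi
DBH = 241.7 / pi
pi = 3.14159...
DBH = 76.9 cm

76.9


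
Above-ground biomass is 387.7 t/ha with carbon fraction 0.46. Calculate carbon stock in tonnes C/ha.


Formula: Carbon Stock = Biomass * Carbon Fraction
C = 387.7 t/ha * 0.46
C = 178.3 t C/ha

178.3


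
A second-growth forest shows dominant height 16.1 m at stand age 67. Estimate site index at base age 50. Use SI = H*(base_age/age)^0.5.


Formula: SI = H_dom * (base_age / age)^0.5
Age ratio = 50 / 67 = 0.74627
sqrt(age_ratio) = 0.86387
SI = 16.1 * 0.86387 = 13.9 m

13.9


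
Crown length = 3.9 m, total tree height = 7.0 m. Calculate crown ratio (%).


Formula: Crown Ratio = (Crown Length / Total Height) * 100
CR = (3.9 m / 7.0 m) * 100
CR = 0.5571 * 100 = 55.7%

55.7


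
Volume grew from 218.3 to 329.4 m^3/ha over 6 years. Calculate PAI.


Formula: PAI = (V_T2 - V_T1) / (T2 - T1)
Volume increment = 329.4 - 218.3 = 111.1 m^3/ha
PAI = 111.1 / 6 = 18.52 m^3/ha/year

18.52


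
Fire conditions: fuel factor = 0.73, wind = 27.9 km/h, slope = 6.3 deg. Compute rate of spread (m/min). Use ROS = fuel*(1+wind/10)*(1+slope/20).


Formula: ROS = fuel * (1 + wind/10) * (1 + slope/20)
Wind factor = 1 + 27.9/10 = 3.79
Slope factor = 1 + 6.3/20 = 1.315
ROS = 0.73 * 3.79 * 1.315 = 3.64 m/min

3.64


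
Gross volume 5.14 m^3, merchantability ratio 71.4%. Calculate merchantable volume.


Formula: MV = V_total * (merchantable_pct / 100)
Merchantable fraction = 71.4% / 100 = 0.714
MV = 5.14 m^3 * 0.714 = 3.67 m^3

3.67


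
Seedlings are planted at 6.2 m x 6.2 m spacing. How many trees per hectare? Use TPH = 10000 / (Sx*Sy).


Formula: TPH = 10000 m^2/ha / (spacing_x * spacing_y)
Area per tree = 6.2 m * 6.2 m = 38.44 m^2
TPH = 10000 / 38.44 = 260 trees/ha

260


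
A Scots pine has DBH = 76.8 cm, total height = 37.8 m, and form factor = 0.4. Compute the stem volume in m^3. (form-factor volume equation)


Formula: V = pi * (DBH/200)^2 * H * ff
Radius = DBH/200 = 76.8/200 = 0.384 m
Radius^2 = 0.384^2 = 0.147456 m^2
V = pi * 0.147456 * 37.8 * 0.4
V = 7.004 m^3

7.004


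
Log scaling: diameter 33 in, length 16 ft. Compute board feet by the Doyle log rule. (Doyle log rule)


Doyle: BF = (D - 4)^2 * L / 16
Adjusted diameter = 33 - 4 = 29 in
(D-4)^2 = 29^2 = 841
BF = 841 * 16 / 16 = 841 BF

841


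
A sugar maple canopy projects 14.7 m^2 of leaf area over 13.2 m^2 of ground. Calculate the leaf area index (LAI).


Formula: LAI = total leaf area / ground area  (dimensionless)
LAI = 14.7 m^2 / 13.2 m^2
LAI = 1.11

1.11


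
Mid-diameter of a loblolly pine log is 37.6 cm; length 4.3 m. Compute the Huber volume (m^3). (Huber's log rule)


Huber: V = Am * L,  Am = pi*(Dm/200)^2
Am = pi*(37.6/200)^2 = 0.111036 m^2
V = 0.111036*4.3 = 0.4775 m^3

0.4775


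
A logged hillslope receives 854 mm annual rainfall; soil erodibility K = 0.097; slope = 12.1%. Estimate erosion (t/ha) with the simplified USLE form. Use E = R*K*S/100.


Formula: E = R * K * S / 100  (simplified USLE)
R * K = 854 * 0.097 = 82.838
E = 82.838 * 12.1 / 100 = 10.02 t/ha

10.02


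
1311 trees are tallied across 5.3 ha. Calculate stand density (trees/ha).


Formula: Stand Density = N_trees / Area_ha
Density = 1311 trees / 5.3 ha
Density = 247 trees/ha

247


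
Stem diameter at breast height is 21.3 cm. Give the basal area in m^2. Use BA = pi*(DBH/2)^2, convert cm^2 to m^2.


Formula: BA = pi * (DBH/2)^2 / 10000  (cm^2 to m^2)
Radius = DBH/2 = 21.3/2 = 10.65 cm
BA = pi * 10.65^2 / 10000
   = 356.3273 cm^2 / 10000
   = 0.0356 m^2

0.0356


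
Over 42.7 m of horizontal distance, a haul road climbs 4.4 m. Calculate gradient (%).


Formula: Gradient = rise / run * 100
Gradient = 4.4 / 42.7 * 100 = 10.3%

10.3


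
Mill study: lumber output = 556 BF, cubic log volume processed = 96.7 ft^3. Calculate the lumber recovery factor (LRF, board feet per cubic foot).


Formula: LRF = Lumber Output (BF) / Log Input (ft^3)
LRF = 556 BF / 96.7 ft^3
LRF = 5.75 BF/ft^3

5.75


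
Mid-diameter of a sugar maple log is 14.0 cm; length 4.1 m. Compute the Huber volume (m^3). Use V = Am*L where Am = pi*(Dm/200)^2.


Huber: V = Am * L,  Am = pi*(Dm/200)^2
Am = pi*(14.0/200)^2 = 0.015394 m^2
V = 0.015394*4.1 = 0.0631 m^3

0.0631


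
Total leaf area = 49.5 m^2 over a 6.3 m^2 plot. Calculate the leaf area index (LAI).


Formula: LAI = total leaf area / ground area  (dimensionless)
LAI = 49.5 m^2 / 6.3 m^2
LAI = 7.86

7.86


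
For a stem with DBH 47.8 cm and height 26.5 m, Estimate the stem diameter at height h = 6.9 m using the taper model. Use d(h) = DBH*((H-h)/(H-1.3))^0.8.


Taper: d(h) = DBH * ((H - h) / (H - 1.3))^0.8
Numerator = H - h = 26.5 - 6.9 = 19.6 m
Denominator = H - 1.3 = 26.5 - 1.3 = 25.2 m
Ratio = 19.6 / 25.2 = 0.77778
d = 47.8 * 0.77778^0.8 = 39.1 cm

39.1


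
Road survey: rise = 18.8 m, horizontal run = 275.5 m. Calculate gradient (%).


Formula: Gradient = rise / run * 100
Gradient = 18.8 / 275.5 * 100 = 6.8%

6.8


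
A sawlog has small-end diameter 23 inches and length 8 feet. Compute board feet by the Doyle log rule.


Doyle: BF = (D - 4)^2 * L / 16
Adjusted diameter = 23 - 4 = 19 in
(D-4)^2 = 19^2 = 361
BF = 361 * 8 / 16 = 181 BF

181


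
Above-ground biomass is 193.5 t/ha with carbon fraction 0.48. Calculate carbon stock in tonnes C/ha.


Formula: Carbon Stock = Biomass * Carbon Fraction
C = 193.5 t/ha * 0.48
C = 92.9 t C/ha

92.9


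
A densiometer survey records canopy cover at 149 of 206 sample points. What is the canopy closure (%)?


Formula: Canopy closure = covered points / total points * 100
Closure = 149 / 206 * 100
Closure = 0.7233 * 100 = 72.3%

72.3


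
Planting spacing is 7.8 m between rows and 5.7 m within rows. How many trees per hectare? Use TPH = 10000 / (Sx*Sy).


Formula: TPH = 10000 m^2/ha / (spacing_x * spacing_y)
Area per tree = 7.8 m * 5.7 m = 44.46 m^2
TPH = 10000 / 44.46 = 225 trees/ha

225


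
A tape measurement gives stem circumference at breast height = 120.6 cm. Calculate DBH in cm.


Formula: DBH = C / pi
DBH = 120.6 / pi
pi = 3.14159...
DBH = 38.4 cm

38.4


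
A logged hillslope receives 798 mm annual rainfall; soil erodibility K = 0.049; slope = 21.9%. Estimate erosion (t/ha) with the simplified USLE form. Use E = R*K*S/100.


Formula: E = R * K * S / 100  (simplified USLE)
R * K = 798 * 0.049 = 39.102
E = 39.102 * 21.9 / 100 = 8.56 t/ha

8.56


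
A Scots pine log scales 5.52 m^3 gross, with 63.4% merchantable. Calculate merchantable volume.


Formula: MV = V_total * (merchantable_pct / 100)
Merchantable fraction = 63.4% / 100 = 0.634
MV = 5.52 m^3 * 0.634 = 3.5 m^3

3.5


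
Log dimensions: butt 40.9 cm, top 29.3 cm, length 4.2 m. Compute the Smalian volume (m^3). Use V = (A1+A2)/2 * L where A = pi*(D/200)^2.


Smalian: V = (A1 + A2)/2 * L,  A = pi*(D/200)^2
A1 = pi*(40.9/200)^2 = 0.131382 m^2
A2 = pi*(29.3/200)^2 = 0.067426 m^2
V = (0.131382+0.067426)/2*4.2 = 0.4175 m^3

0.4175


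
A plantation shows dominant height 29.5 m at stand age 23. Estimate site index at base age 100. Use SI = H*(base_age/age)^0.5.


Formula: SI = H_dom * (base_age / age)^0.5
Age ratio = 100 / 23 = 4.34783
sqrt(age_ratio) = 2.08514
SI = 29.5 * 2.08514 = 61.5 m

61.5


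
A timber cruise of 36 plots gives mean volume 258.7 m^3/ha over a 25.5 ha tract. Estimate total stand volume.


Formula: Total Volume = Mean Volume per ha * Total Area
Total Volume = 258.7 m^3/ha * 25.5 ha
Total Volume = 6597 m^3

6597


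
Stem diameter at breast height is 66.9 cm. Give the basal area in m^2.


Formula: BA = pi * (DBH/2)^2 / 10000  (cm^2 to m^2)
Radius = DBH/2 = 66.9/2 = 33.45 cm
BA = pi * 33.45^2 / 10000
   = 3515.1359 cm^2 / 10000
   = 0.3515 m^2

0.3515


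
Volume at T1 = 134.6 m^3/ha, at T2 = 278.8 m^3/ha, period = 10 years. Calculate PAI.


Formula: PAI = (V_T2 - V_T1) / (T2 - T1)
Volume increment = 278.8 - 134.6 = 144.2 m^3/ha
PAI = 144.2 / 10 = 14.42 m^3/ha/year

14.42


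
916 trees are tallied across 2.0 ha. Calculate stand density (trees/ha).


Formula: Stand Density = N_trees / Area_ha
Density = 916 trees / 2.0 ha
Density = 458 trees/ha

458


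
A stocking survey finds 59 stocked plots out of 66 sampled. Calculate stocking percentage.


Formula: Stocking % = stocked plots / total plots * 100
Stocking = 59 / 66 * 100
Stocking = 0.8939 * 100 = 89.4%

89.4


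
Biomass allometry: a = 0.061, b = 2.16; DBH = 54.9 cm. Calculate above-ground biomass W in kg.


Formula: W = a * DBH^b  (allometric power law)
DBH^b = 54.9^2.16 = 5721.0569
W = 0.061 * 5721.0569 = 349.0 kg

349.0


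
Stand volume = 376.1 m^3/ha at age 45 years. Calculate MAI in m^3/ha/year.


Formula: MAI = Total Volume / Stand Age
MAI = 376.1 m^3/ha / 45 years
MAI = 8.36 m^3/ha/year

8.36


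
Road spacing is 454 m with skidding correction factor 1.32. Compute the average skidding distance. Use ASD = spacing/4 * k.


Formula: ASD = (spacing / 4) * correction
Uncorrected distance = spacing / 4 = 454 / 4 = 113.5 m
ASD = 113.5 * 1.32 = 150 m

150


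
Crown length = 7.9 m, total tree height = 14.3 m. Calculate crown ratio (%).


Formula: Crown Ratio = (Crown Length / Total Height) * 100
CR = (7.9 m / 14.3 m) * 100
CR = 0.5524 * 100 = 55.2%

55.2


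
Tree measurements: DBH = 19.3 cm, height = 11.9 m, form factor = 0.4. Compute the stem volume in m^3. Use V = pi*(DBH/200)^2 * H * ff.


Formula: V = pi * (DBH/200)^2 * H * ff
Radius = DBH/200 = 19.3/200 = 0.0965 m
Radius^2 = 0.0965^2 = 0.00931225 m^2
V = pi * 0.00931225 * 11.9 * 0.4
V = 0.139 m^3

0.139


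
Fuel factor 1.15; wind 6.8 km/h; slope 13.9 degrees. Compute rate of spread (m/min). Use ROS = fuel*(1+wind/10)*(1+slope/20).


Formula: ROS = fuel * (1 + wind/10) * (1 + slope/20)
Wind factor = 1 + 6.8/10 = 1.68
Slope factor = 1 + 13.9/20 = 1.695
ROS = 1.15 * 1.68 * 1.695 = 3.27 m/min

3.27


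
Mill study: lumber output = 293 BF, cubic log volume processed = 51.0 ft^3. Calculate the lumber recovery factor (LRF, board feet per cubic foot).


Formula: LRF = Lumber Output (BF) / Log Input (ft^3)
LRF = 293 BF / 51.0 ft^3
LRF = 5.75 BF/ft^3

5.75


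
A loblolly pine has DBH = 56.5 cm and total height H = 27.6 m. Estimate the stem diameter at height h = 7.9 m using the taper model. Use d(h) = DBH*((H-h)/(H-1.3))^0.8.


Taper: d(h) = DBH * ((H - h) / (H - 1.3))^0.8
Numerator = H - h = 27.6 - 7.9 = 19.7 m
Denominator = H - 1.3 = 27.6 - 1.3 = 26.3 m
Ratio = 19.7 / 26.3 = 0.74905
d = 56.5 * 0.74905^0.8 = 44.8 cm

44.8


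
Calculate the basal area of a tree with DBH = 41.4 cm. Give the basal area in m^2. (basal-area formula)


Formula: BA = pi * (DBH/2)^2 / 10000  (cm^2 to m^2)
Radius = DBH/2 = 41.4/2 = 20.7 cm
BA = pi * 20.7^2 / 10000
   = 1346.141 cm^2 / 10000
   = 0.1346 m^2

0.1346


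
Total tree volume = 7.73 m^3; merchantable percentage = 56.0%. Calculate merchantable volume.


Formula: MV = V_total * (merchantable_pct / 100)
Merchantable fraction = 56.0% / 100 = 0.56
MV = 7.73 m^3 * 0.56 = 4.329 m^3

4.329


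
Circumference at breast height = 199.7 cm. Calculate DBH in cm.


Formula: DBH = C / pi
DBH = 199.7 / pi
pi = 3.14159...
DBH = 63.6 cm

63.6


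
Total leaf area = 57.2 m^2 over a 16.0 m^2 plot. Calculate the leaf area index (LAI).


Formula: LAI = total leaf area / ground area  (dimensionless)
LAI = 57.2 m^2 / 16.0 m^2
LAI = 3.58

3.58


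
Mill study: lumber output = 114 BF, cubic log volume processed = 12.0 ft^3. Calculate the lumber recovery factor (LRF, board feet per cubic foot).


Formula: LRF = Lumber Output (BF) / Log Input (ft^3)
LRF = 114 BF / 12.0 ft^3
LRF = 9.5 BF/ft^3

9.5


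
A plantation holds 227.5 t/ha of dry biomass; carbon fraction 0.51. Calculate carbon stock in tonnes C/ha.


Formula: Carbon Stock = Biomass * Carbon Fraction
C = 227.5 t/ha * 0.51
C = 116.0 t C/ha

116.0


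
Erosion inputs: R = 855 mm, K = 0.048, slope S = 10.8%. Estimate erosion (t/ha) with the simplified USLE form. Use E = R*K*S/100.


Formula: E = R * K * S / 100  (simplified USLE)
R * K = 855 * 0.048 = 41.04
E = 41.04 * 10.8 / 100 = 4.43 t/ha

4.43


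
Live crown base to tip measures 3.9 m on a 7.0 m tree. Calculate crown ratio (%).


Formula: Crown Ratio = (Crown Length / Total Height) * 100
CR = (3.9 m / 7.0 m) * 100
CR = 0.5571 * 100 = 55.7%

55.7


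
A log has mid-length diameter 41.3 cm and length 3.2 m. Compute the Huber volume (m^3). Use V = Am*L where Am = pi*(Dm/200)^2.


Huber: V = Am * L,  Am = pi*(Dm/200)^2
Am = pi*(41.3/200)^2 = 0.133965 m^2
V = 0.133965*3.2 = 0.4287 m^3

0.4287


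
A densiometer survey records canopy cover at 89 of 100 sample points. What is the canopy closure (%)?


Formula: Canopy closure = covered points / total points * 100
Closure = 89 / 100 * 100
Closure = 0.89 * 100 = 89.0%

89.0


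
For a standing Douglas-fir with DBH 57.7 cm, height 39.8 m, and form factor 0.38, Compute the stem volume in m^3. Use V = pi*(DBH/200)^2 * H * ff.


Formula: V = pi * (DBH/200)^2 * H * ff
Radius = DBH/200 = 57.7/200 = 0.2885 m
Radius^2 = 0.2885^2 = 0.08323225 m^2
V = pi * 0.08323225 * 39.8 * 0.38
V = 3.955 m^3

3.955


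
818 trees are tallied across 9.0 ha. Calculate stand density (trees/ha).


Formula: Stand Density = N_trees / Area_ha
Density = 818 trees / 9.0 ha
Density = 91 trees/ha

91


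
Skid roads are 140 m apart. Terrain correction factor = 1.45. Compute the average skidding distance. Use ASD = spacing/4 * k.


Formula: ASD = (spacing / 4) * correction
Uncorrected distance = spacing / 4 = 140 / 4 = 35 m
ASD = 35 * 1.45 = 51 m

51


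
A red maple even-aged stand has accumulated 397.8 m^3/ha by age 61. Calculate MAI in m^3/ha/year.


Formula: MAI = Total Volume / Stand Age
MAI = 397.8 m^3/ha / 61 years
MAI = 6.52 m^3/ha/year

6.52


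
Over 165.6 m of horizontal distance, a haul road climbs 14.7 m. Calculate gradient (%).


Formula: Gradient = rise / run * 100
Gradient = 14.7 / 165.6 * 100 = 8.9%

8.9


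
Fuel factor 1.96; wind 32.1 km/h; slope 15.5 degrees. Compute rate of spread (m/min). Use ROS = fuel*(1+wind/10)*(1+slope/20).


Formula: ROS = fuel * (1 + wind/10) * (1 + slope/20)
Wind factor = 1 + 32.1/10 = 4.21
Slope factor = 1 + 15.5/20 = 1.775
ROS = 1.96 * 4.21 * 1.775 = 14.65 m/min

14.65


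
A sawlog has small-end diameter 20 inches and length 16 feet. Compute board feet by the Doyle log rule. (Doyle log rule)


Doyle: BF = (D - 4)^2 * L / 16
Adjusted diameter = 20 - 4 = 16 in
(D-4)^2 = 16^2 = 256
BF = 256 * 16 / 16 = 256 BF

256


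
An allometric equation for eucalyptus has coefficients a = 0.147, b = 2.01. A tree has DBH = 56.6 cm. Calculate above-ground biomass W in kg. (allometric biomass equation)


Formula: W = a * DBH^b  (allometric power law)
DBH^b = 56.6^2.01 = 3335.5006
W = 0.147 * 3335.5006 = 490.3 kg

490.3


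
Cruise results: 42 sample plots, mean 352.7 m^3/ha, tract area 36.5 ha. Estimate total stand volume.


Formula: Total Volume = Mean Volume per ha * Total Area
Total Volume = 352.7 m^3/ha * 36.5 ha
Total Volume = 12874 m^3

12874


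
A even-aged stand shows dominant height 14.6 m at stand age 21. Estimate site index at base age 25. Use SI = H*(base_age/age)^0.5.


Formula: SI = H_dom * (base_age / age)^0.5
Age ratio = 25 / 21 = 1.19048
sqrt(age_ratio) = 1.09109
SI = 14.6 * 1.09109 = 15.9 m

15.9


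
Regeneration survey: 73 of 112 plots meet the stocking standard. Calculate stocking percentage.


Formula: Stocking % = stocked plots / total plots * 100
Stocking = 73 / 112 * 100
Stocking = 0.6518 * 100 = 65.2%

65.2
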